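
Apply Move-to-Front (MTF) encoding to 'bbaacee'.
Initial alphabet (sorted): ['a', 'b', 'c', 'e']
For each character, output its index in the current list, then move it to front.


MTF encoding:
'b': index 1 in ['a', 'b', 'c', 'e'] -> ['b', 'a', 'c', 'e']
'b': index 0 in ['b', 'a', 'c', 'e'] -> ['b', 'a', 'c', 'e']
'a': index 1 in ['b', 'a', 'c', 'e'] -> ['a', 'b', 'c', 'e']
'a': index 0 in ['a', 'b', 'c', 'e'] -> ['a', 'b', 'c', 'e']
'c': index 2 in ['a', 'b', 'c', 'e'] -> ['c', 'a', 'b', 'e']
'e': index 3 in ['c', 'a', 'b', 'e'] -> ['e', 'c', 'a', 'b']
'e': index 0 in ['e', 'c', 'a', 'b'] -> ['e', 'c', 'a', 'b']


Output: [1, 0, 1, 0, 2, 3, 0]


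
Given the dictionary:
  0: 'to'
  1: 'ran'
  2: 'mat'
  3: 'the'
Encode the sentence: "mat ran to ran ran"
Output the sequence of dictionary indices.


Look up each word in the dictionary:
  'mat' -> 2
  'ran' -> 1
  'to' -> 0
  'ran' -> 1
  'ran' -> 1

Encoded: [2, 1, 0, 1, 1]


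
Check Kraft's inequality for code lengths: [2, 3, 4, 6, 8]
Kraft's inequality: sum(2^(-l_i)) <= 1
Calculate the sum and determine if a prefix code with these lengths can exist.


Sum = 2^(-2) + 2^(-3) + 2^(-4) + 2^(-6) + 2^(-8)
    = 0.25 + 0.125 + 0.0625 + 0.015625 + 0.00390625
    = 117/256 = 0.45703125
Since 0.45703125 <= 1, Kraft's inequality IS satisfied.
A prefix code with these lengths CAN exist.

Kraft sum = 0.45703125. Satisfied.


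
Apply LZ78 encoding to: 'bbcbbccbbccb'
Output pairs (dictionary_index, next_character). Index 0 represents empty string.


LZ78 encoding steps:
Dictionary: {0: ''}
Step 1: w='' (idx 0), next='b' -> output (0, 'b'), add 'b' as idx 1
Step 2: w='b' (idx 1), next='c' -> output (1, 'c'), add 'bc' as idx 2
Step 3: w='b' (idx 1), next='b' -> output (1, 'b'), add 'bb' as idx 3
Step 4: w='' (idx 0), next='c' -> output (0, 'c'), add 'c' as idx 4
Step 5: w='c' (idx 4), next='b' -> output (4, 'b'), add 'cb' as idx 5
Step 6: w='bc' (idx 2), next='c' -> output (2, 'c'), add 'bcc' as idx 6
Step 7: w='b' (idx 1), end of input -> output (1, '')


Encoded: [(0, 'b'), (1, 'c'), (1, 'b'), (0, 'c'), (4, 'b'), (2, 'c'), (1, '')]


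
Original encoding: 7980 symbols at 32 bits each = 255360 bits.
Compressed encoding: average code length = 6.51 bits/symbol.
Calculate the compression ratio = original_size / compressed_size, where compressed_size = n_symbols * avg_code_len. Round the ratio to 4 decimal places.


original_size = n_symbols * orig_bits = 7980 * 32 = 255360 bits
compressed_size = n_symbols * avg_code_len = 7980 * 6.51 = 51949.8 bits
ratio = original_size / compressed_size = 255360 / 51949.8 = 4.9155

Compression ratio = 4.9155


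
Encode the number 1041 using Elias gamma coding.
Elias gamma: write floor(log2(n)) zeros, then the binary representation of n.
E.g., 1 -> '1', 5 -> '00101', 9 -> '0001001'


num_bits = floor(log2(1041)) + 1 = 11
leading_zeros = num_bits - 1 = 10
binary(1041) = 10000010001

Elias gamma(1041) = '0000000000' + '10000010001' = 000000000010000010001 (21 bits)


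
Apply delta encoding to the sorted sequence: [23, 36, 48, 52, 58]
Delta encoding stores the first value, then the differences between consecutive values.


First value: 23
Deltas:
  36 - 23 = 13
  48 - 36 = 12
  52 - 48 = 4
  58 - 52 = 6


Delta encoded: [23, 13, 12, 4, 6]


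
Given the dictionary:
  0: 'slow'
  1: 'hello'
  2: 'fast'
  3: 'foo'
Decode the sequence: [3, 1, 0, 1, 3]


Look up each index in the dictionary:
  3 -> 'foo'
  1 -> 'hello'
  0 -> 'slow'
  1 -> 'hello'
  3 -> 'foo'

Decoded: "foo hello slow hello foo"


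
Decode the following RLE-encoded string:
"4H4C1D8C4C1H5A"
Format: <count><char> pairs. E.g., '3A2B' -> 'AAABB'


Expanding each <count><char> pair:
  4H -> 'HHHH'
  4C -> 'CCCC'
  1D -> 'D'
  8C -> 'CCCCCCCC'
  4C -> 'CCCC'
  1H -> 'H'
  5A -> 'AAAAA'

Decoded = HHHHCCCCDCCCCCCCCCCCCHAAAAA


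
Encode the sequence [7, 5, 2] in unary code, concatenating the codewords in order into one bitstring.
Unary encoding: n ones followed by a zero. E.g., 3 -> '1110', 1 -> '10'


Encode each number as n ones followed by a terminating 0:
  7 -> 11111110 (8 bits)
  5 -> 111110 (6 bits)
  2 -> 110 (3 bits)
Total length = 8 + 6 + 3 = 17 bits.

Unary([7, 5, 2]) = 11111110111110110 (17 bits)


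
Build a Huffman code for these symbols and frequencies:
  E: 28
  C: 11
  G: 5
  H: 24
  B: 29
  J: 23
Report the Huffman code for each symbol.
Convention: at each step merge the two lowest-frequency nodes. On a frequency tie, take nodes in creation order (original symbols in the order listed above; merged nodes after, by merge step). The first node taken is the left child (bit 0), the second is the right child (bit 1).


Huffman tree construction:
Step 1: Merge G(5) + C(11) = 16
Step 2: Merge (G+C)(16) + J(23) = 39
Step 3: Merge H(24) + E(28) = 52
Step 4: Merge B(29) + ((G+C)+J)(39) = 68
Step 5: Merge (H+E)(52) + (B+((G+C)+J))(68) = 120
Read each symbol's code off the tree from the root (left child = 0, right child = 1).

Codes:
  E: 01 (length 2)
  C: 1101 (length 4)
  G: 1100 (length 4)
  H: 00 (length 2)
  B: 10 (length 2)
  J: 111 (length 3)
Average code length: 295/120 = 2.4583 bits/symbol


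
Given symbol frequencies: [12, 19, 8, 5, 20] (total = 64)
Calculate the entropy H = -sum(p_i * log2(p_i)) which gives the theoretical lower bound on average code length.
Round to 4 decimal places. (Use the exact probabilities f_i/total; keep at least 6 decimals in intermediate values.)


Per-symbol terms -p_i * log2(p_i) with p_i = f_i/64:
  p = 12/64 = 0.187500: log2(p) = -2.415037, -p*log2(p) = 0.452820
  p = 19/64 = 0.296875: log2(p) = -1.752072, -p*log2(p) = 0.520147
  p = 8/64 = 0.125000: log2(p) = -3.000000, -p*log2(p) = 0.375000
  p = 5/64 = 0.078125: log2(p) = -3.678072, -p*log2(p) = 0.287349
  p = 20/64 = 0.312500: log2(p) = -1.678072, -p*log2(p) = 0.524397
H = 0.452820 + 0.520147 + 0.375000 + 0.287349 + 0.524397 = 2.159713

H = 2.1597 bits/symbol


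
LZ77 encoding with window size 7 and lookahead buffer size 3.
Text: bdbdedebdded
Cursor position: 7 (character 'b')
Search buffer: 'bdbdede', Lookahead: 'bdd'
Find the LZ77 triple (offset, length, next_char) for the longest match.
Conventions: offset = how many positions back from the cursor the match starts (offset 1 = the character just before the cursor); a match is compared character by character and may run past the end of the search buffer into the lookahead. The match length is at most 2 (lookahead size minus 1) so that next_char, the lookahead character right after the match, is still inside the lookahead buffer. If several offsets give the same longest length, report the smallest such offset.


Try each offset into the search buffer:
  offset=1 (pos 6, char 'e'): match length 0
  offset=2 (pos 5, char 'd'): match length 0
  offset=3 (pos 4, char 'e'): match length 0
  offset=4 (pos 3, char 'd'): match length 0
  offset=5 (pos 2, char 'b'): match length 2
  offset=6 (pos 1, char 'd'): match length 0
  offset=7 (pos 0, char 'b'): match length 2
Longest match has length 2, found at offsets 5, 7; take the smallest, offset 5.
next_char = character at position 7 + 2 = 9 -> 'd'

Best match: offset=5, length=2 (matching 'bd' starting at position 2)
LZ77 triple: (5, 2, 'd')


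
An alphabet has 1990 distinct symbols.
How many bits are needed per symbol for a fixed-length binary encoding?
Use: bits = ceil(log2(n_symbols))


log2(1990) = 10.9586
Bracket: 2^10 = 1024 < 1990 <= 2^11 = 2048
So ceil(log2(1990)) = 11

bits = ceil(log2(1990)) = ceil(10.9586) = 11 bits


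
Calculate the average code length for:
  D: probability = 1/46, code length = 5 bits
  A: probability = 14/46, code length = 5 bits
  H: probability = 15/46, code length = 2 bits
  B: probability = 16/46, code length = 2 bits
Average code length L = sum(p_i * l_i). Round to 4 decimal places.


Weighted contributions p_i * l_i:
  D: (1/46) * 5 = 5/46
  A: (14/46) * 5 = 70/46
  H: (15/46) * 2 = 30/46
  B: (16/46) * 2 = 32/46
Sum = (5 + 70 + 30 + 32)/46 = 137/46

L = 137/46 = 2.9783 bits/symbol


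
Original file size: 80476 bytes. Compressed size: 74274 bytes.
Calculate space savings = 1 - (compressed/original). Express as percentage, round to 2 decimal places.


ratio = compressed/original = 74274/80476 = 0.922934
savings = 1 - ratio = 1 - 0.922934 = 0.077066
as a percentage: 0.077066 * 100 = 7.71%

Space savings = 1 - 74274/80476 = 7.71%


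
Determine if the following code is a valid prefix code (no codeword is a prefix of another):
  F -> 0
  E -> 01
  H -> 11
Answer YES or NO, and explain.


Checking each pair (does one codeword prefix another?):
  F='0' vs E='01': prefix -- VIOLATION

NO -- this is NOT a valid prefix code. F (0) is a prefix of E (01).


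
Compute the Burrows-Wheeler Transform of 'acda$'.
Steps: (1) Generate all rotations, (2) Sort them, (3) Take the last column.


Rotations (sorted):
  0: $acda -> last char: a
  1: a$acd -> last char: d
  2: acda$ -> last char: $
  3: cda$a -> last char: a
  4: da$ac -> last char: c


BWT = ad$ac


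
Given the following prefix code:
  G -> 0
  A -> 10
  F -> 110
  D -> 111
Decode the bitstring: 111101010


Decoding step by step:
Bits 111 -> D
Bits 10 -> A
Bits 10 -> A
Bits 10 -> A


Decoded message: DAAA


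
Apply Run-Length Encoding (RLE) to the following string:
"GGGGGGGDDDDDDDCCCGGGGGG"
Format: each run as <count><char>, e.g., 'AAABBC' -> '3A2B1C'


Scanning runs left to right:
  i=0: run of 'G' x 7 -> '7G'
  i=7: run of 'D' x 7 -> '7D'
  i=14: run of 'C' x 3 -> '3C'
  i=17: run of 'G' x 6 -> '6G'

RLE = 7G7D3C6G


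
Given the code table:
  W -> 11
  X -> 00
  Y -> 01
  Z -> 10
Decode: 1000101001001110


Decoding:
10 -> Z
00 -> X
10 -> Z
10 -> Z
01 -> Y
00 -> X
11 -> W
10 -> Z


Result: ZXZZYXWZ


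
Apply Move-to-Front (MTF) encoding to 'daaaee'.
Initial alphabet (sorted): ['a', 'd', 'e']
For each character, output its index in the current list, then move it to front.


MTF encoding:
'd': index 1 in ['a', 'd', 'e'] -> ['d', 'a', 'e']
'a': index 1 in ['d', 'a', 'e'] -> ['a', 'd', 'e']
'a': index 0 in ['a', 'd', 'e'] -> ['a', 'd', 'e']
'a': index 0 in ['a', 'd', 'e'] -> ['a', 'd', 'e']
'e': index 2 in ['a', 'd', 'e'] -> ['e', 'a', 'd']
'e': index 0 in ['e', 'a', 'd'] -> ['e', 'a', 'd']


Output: [1, 1, 0, 0, 2, 0]


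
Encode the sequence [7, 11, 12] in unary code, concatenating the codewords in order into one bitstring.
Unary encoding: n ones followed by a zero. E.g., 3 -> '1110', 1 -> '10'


Encode each number as n ones followed by a terminating 0:
  7 -> 11111110 (8 bits)
  11 -> 111111111110 (12 bits)
  12 -> 1111111111110 (13 bits)
Total length = 8 + 12 + 13 = 33 bits.

Unary([7, 11, 12]) = 111111101111111111101111111111110 (33 bits)


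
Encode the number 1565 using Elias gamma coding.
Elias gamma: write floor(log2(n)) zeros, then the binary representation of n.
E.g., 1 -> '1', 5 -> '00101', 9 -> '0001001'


num_bits = floor(log2(1565)) + 1 = 11
leading_zeros = num_bits - 1 = 10
binary(1565) = 11000011101

Elias gamma(1565) = '0000000000' + '11000011101' = 000000000011000011101 (21 bits)


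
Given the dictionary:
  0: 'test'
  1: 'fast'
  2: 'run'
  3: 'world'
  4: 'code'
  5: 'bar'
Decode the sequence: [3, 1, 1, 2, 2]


Look up each index in the dictionary:
  3 -> 'world'
  1 -> 'fast'
  1 -> 'fast'
  2 -> 'run'
  2 -> 'run'

Decoded: "world fast fast run run"


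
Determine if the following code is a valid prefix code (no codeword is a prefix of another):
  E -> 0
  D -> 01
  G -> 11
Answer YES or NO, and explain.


Checking each pair (does one codeword prefix another?):
  E='0' vs D='01': prefix -- VIOLATION

NO -- this is NOT a valid prefix code. E (0) is a prefix of D (01).


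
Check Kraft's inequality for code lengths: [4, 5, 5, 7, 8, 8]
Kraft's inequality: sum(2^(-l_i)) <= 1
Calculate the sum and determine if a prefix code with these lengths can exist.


Sum = 2^(-4) + 2^(-5) + 2^(-5) + 2^(-7) + 2^(-8) + 2^(-8)
    = 0.0625 + 0.03125 + 0.03125 + 0.0078125 + 0.00390625 + 0.00390625
    = 36/256 = 0.140625
Since 0.140625 <= 1, Kraft's inequality IS satisfied.
A prefix code with these lengths CAN exist.

Kraft sum = 0.140625. Satisfied.


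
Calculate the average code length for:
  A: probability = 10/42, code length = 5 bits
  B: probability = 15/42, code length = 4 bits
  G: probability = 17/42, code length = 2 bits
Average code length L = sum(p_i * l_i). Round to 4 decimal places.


Weighted contributions p_i * l_i:
  A: (10/42) * 5 = 50/42
  B: (15/42) * 4 = 60/42
  G: (17/42) * 2 = 34/42
Sum = (50 + 60 + 34)/42 = 144/42

L = 144/42 = 3.4286 bits/symbol


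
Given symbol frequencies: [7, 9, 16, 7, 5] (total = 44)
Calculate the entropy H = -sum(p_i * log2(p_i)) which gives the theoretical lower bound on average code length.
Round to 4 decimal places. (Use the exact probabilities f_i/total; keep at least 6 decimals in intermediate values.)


Per-symbol terms -p_i * log2(p_i) with p_i = f_i/44:
  p = 7/44 = 0.159091: log2(p) = -2.652077, -p*log2(p) = 0.421921
  p = 9/44 = 0.204545: log2(p) = -2.289507, -p*log2(p) = 0.468308
  p = 16/44 = 0.363636: log2(p) = -1.459432, -p*log2(p) = 0.530702
  p = 7/44 = 0.159091: log2(p) = -2.652077, -p*log2(p) = 0.421921
  p = 5/44 = 0.113636: log2(p) = -3.137504, -p*log2(p) = 0.356534
H = 0.421921 + 0.468308 + 0.530702 + 0.421921 + 0.356534 = 2.199386

H = 2.1994 bits/symbol


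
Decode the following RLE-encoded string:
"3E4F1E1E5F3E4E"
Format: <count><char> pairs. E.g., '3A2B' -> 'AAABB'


Expanding each <count><char> pair:
  3E -> 'EEE'
  4F -> 'FFFF'
  1E -> 'E'
  1E -> 'E'
  5F -> 'FFFFF'
  3E -> 'EEE'
  4E -> 'EEEE'

Decoded = EEEFFFFEEFFFFFEEEEEEE


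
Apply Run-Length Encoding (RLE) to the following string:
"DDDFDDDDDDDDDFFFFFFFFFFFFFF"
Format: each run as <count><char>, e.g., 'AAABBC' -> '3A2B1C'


Scanning runs left to right:
  i=0: run of 'D' x 3 -> '3D'
  i=3: run of 'F' x 1 -> '1F'
  i=4: run of 'D' x 9 -> '9D'
  i=13: run of 'F' x 14 -> '14F'

RLE = 3D1F9D14F


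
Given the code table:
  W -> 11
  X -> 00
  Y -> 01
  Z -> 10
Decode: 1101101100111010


Decoding:
11 -> W
01 -> Y
10 -> Z
11 -> W
00 -> X
11 -> W
10 -> Z
10 -> Z


Result: WYZWXWZZ


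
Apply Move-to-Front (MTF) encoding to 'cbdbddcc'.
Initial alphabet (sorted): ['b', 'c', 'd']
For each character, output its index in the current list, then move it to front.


MTF encoding:
'c': index 1 in ['b', 'c', 'd'] -> ['c', 'b', 'd']
'b': index 1 in ['c', 'b', 'd'] -> ['b', 'c', 'd']
'd': index 2 in ['b', 'c', 'd'] -> ['d', 'b', 'c']
'b': index 1 in ['d', 'b', 'c'] -> ['b', 'd', 'c']
'd': index 1 in ['b', 'd', 'c'] -> ['d', 'b', 'c']
'd': index 0 in ['d', 'b', 'c'] -> ['d', 'b', 'c']
'c': index 2 in ['d', 'b', 'c'] -> ['c', 'd', 'b']
'c': index 0 in ['c', 'd', 'b'] -> ['c', 'd', 'b']


Output: [1, 1, 2, 1, 1, 0, 2, 0]


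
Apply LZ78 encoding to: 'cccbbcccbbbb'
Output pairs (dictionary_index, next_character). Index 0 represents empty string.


LZ78 encoding steps:
Dictionary: {0: ''}
Step 1: w='' (idx 0), next='c' -> output (0, 'c'), add 'c' as idx 1
Step 2: w='c' (idx 1), next='c' -> output (1, 'c'), add 'cc' as idx 2
Step 3: w='' (idx 0), next='b' -> output (0, 'b'), add 'b' as idx 3
Step 4: w='b' (idx 3), next='c' -> output (3, 'c'), add 'bc' as idx 4
Step 5: w='cc' (idx 2), next='b' -> output (2, 'b'), add 'ccb' as idx 5
Step 6: w='b' (idx 3), next='b' -> output (3, 'b'), add 'bb' as idx 6
Step 7: w='b' (idx 3), end of input -> output (3, '')


Encoded: [(0, 'c'), (1, 'c'), (0, 'b'), (3, 'c'), (2, 'b'), (3, 'b'), (3, '')]


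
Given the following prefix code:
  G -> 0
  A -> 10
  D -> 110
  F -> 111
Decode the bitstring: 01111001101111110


Decoding step by step:
Bits 0 -> G
Bits 111 -> F
Bits 10 -> A
Bits 0 -> G
Bits 110 -> D
Bits 111 -> F
Bits 111 -> F
Bits 0 -> G


Decoded message: GFAGDFFG


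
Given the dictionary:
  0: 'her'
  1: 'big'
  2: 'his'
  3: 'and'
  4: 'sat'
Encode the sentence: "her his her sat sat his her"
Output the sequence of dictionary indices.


Look up each word in the dictionary:
  'her' -> 0
  'his' -> 2
  'her' -> 0
  'sat' -> 4
  'sat' -> 4
  'his' -> 2
  'her' -> 0

Encoded: [0, 2, 0, 4, 4, 2, 0]


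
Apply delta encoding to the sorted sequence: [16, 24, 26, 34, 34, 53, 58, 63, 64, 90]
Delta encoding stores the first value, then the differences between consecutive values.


First value: 16
Deltas:
  24 - 16 = 8
  26 - 24 = 2
  34 - 26 = 8
  34 - 34 = 0
  53 - 34 = 19
  58 - 53 = 5
  63 - 58 = 5
  64 - 63 = 1
  90 - 64 = 26


Delta encoded: [16, 8, 2, 8, 0, 19, 5, 5, 1, 26]


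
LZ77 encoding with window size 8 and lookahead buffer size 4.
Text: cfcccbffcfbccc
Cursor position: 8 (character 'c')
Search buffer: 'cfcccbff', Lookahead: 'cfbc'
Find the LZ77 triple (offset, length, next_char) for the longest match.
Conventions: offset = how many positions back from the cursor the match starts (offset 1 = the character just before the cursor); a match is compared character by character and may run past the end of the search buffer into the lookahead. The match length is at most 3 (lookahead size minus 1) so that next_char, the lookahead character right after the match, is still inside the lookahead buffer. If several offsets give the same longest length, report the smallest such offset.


Try each offset into the search buffer:
  offset=1 (pos 7, char 'f'): match length 0
  offset=2 (pos 6, char 'f'): match length 0
  offset=3 (pos 5, char 'b'): match length 0
  offset=4 (pos 4, char 'c'): match length 1
  offset=5 (pos 3, char 'c'): match length 1
  offset=6 (pos 2, char 'c'): match length 1
  offset=7 (pos 1, char 'f'): match length 0
  offset=8 (pos 0, char 'c'): match length 2
Longest match has length 2 at offset 8.
next_char = character at position 8 + 2 = 10 -> 'b'

Best match: offset=8, length=2 (matching 'cf' starting at position 0)
LZ77 triple: (8, 2, 'b')


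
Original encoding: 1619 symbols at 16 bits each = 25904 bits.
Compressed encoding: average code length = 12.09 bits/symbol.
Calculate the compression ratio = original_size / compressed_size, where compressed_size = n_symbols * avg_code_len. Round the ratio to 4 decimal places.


original_size = n_symbols * orig_bits = 1619 * 16 = 25904 bits
compressed_size = n_symbols * avg_code_len = 1619 * 12.09 = 19573.71 bits
ratio = original_size / compressed_size = 25904 / 19573.71 = 1.3234

Compression ratio = 1.3234


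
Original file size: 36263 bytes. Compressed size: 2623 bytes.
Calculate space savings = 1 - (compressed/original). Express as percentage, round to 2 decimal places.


ratio = compressed/original = 2623/36263 = 0.072333
savings = 1 - ratio = 1 - 0.072333 = 0.927667
as a percentage: 0.927667 * 100 = 92.77%

Space savings = 1 - 2623/36263 = 92.77%


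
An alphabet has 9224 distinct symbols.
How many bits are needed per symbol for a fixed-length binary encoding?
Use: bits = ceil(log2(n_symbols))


log2(9224) = 13.1712
Bracket: 2^13 = 8192 < 9224 <= 2^14 = 16384
So ceil(log2(9224)) = 14

bits = ceil(log2(9224)) = ceil(13.1712) = 14 bits


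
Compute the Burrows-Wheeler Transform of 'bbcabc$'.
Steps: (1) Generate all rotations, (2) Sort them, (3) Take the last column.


Rotations (sorted):
  0: $bbcabc -> last char: c
  1: abc$bbc -> last char: c
  2: bbcabc$ -> last char: $
  3: bc$bbca -> last char: a
  4: bcabc$b -> last char: b
  5: c$bbcab -> last char: b
  6: cabc$bb -> last char: b


BWT = cc$abbb


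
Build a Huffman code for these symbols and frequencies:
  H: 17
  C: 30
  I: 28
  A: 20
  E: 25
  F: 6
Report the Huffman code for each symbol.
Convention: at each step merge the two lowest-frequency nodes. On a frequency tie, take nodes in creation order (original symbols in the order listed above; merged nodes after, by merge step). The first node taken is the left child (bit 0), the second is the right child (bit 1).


Huffman tree construction:
Step 1: Merge F(6) + H(17) = 23
Step 2: Merge A(20) + (F+H)(23) = 43
Step 3: Merge E(25) + I(28) = 53
Step 4: Merge C(30) + (A+(F+H))(43) = 73
Step 5: Merge (E+I)(53) + (C+(A+(F+H)))(73) = 126
Read each symbol's code off the tree from the root (left child = 0, right child = 1).

Codes:
  H: 1111 (length 4)
  C: 10 (length 2)
  I: 01 (length 2)
  A: 110 (length 3)
  E: 00 (length 2)
  F: 1110 (length 4)
Average code length: 318/126 = 2.5238 bits/symbol


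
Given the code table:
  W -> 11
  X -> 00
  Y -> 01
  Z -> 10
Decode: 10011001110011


Decoding:
10 -> Z
01 -> Y
10 -> Z
01 -> Y
11 -> W
00 -> X
11 -> W


Result: ZYZYWXW


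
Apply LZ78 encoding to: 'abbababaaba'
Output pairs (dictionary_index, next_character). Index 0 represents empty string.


LZ78 encoding steps:
Dictionary: {0: ''}
Step 1: w='' (idx 0), next='a' -> output (0, 'a'), add 'a' as idx 1
Step 2: w='' (idx 0), next='b' -> output (0, 'b'), add 'b' as idx 2
Step 3: w='b' (idx 2), next='a' -> output (2, 'a'), add 'ba' as idx 3
Step 4: w='ba' (idx 3), next='b' -> output (3, 'b'), add 'bab' as idx 4
Step 5: w='a' (idx 1), next='a' -> output (1, 'a'), add 'aa' as idx 5
Step 6: w='ba' (idx 3), end of input -> output (3, '')


Encoded: [(0, 'a'), (0, 'b'), (2, 'a'), (3, 'b'), (1, 'a'), (3, '')]


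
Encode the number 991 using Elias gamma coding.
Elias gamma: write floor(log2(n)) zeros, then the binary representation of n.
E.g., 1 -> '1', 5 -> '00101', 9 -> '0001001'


num_bits = floor(log2(991)) + 1 = 10
leading_zeros = num_bits - 1 = 9
binary(991) = 1111011111

Elias gamma(991) = '000000000' + '1111011111' = 0000000001111011111 (19 bits)


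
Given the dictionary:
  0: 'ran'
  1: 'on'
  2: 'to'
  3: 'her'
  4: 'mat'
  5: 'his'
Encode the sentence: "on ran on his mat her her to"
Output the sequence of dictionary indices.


Look up each word in the dictionary:
  'on' -> 1
  'ran' -> 0
  'on' -> 1
  'his' -> 5
  'mat' -> 4
  'her' -> 3
  'her' -> 3
  'to' -> 2

Encoded: [1, 0, 1, 5, 4, 3, 3, 2]


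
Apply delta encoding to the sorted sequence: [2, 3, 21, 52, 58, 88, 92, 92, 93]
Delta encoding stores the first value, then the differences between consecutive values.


First value: 2
Deltas:
  3 - 2 = 1
  21 - 3 = 18
  52 - 21 = 31
  58 - 52 = 6
  88 - 58 = 30
  92 - 88 = 4
  92 - 92 = 0
  93 - 92 = 1


Delta encoded: [2, 1, 18, 31, 6, 30, 4, 0, 1]


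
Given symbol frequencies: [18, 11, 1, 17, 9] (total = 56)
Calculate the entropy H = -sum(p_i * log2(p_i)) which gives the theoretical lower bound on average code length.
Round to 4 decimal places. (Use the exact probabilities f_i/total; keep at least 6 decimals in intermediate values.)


Per-symbol terms -p_i * log2(p_i) with p_i = f_i/56:
  p = 18/56 = 0.321429: log2(p) = -1.637430, -p*log2(p) = 0.526317
  p = 11/56 = 0.196429: log2(p) = -2.347923, -p*log2(p) = 0.461199
  p = 1/56 = 0.017857: log2(p) = -5.807355, -p*log2(p) = 0.103703
  p = 17/56 = 0.303571: log2(p) = -1.719892, -p*log2(p) = 0.522110
  p = 9/56 = 0.160714: log2(p) = -2.637430, -p*log2(p) = 0.423873
H = 0.526317 + 0.461199 + 0.103703 + 0.522110 + 0.423873 = 2.037202

H = 2.0372 bits/symbol


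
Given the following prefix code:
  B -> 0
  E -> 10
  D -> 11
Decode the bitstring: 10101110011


Decoding step by step:
Bits 10 -> E
Bits 10 -> E
Bits 11 -> D
Bits 10 -> E
Bits 0 -> B
Bits 11 -> D


Decoded message: EEDEBD


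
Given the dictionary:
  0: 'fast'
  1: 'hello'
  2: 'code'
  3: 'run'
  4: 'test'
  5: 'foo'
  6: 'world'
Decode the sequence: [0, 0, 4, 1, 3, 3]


Look up each index in the dictionary:
  0 -> 'fast'
  0 -> 'fast'
  4 -> 'test'
  1 -> 'hello'
  3 -> 'run'
  3 -> 'run'

Decoded: "fast fast test hello run run"


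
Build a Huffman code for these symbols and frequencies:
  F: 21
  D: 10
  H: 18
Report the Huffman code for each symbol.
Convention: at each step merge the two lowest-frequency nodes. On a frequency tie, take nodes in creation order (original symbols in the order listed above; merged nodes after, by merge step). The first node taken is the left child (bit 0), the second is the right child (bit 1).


Huffman tree construction:
Step 1: Merge D(10) + H(18) = 28
Step 2: Merge F(21) + (D+H)(28) = 49
Read each symbol's code off the tree from the root (left child = 0, right child = 1).

Codes:
  F: 0 (length 1)
  D: 10 (length 2)
  H: 11 (length 2)
Average code length: 77/49 = 1.5714 bits/symbol


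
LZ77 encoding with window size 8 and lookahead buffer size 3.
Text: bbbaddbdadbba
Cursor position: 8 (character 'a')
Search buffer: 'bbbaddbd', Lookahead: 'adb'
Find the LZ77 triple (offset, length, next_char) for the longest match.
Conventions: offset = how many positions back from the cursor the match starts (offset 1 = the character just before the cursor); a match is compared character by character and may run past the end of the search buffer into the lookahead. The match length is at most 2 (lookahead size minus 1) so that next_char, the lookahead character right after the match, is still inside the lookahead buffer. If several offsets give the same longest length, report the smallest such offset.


Try each offset into the search buffer:
  offset=1 (pos 7, char 'd'): match length 0
  offset=2 (pos 6, char 'b'): match length 0
  offset=3 (pos 5, char 'd'): match length 0
  offset=4 (pos 4, char 'd'): match length 0
  offset=5 (pos 3, char 'a'): match length 2
  offset=6 (pos 2, char 'b'): match length 0
  offset=7 (pos 1, char 'b'): match length 0
  offset=8 (pos 0, char 'b'): match length 0
Longest match has length 2 at offset 5.
next_char = character at position 8 + 2 = 10 -> 'b'

Best match: offset=5, length=2 (matching 'ad' starting at position 3)
LZ77 triple: (5, 2, 'b')


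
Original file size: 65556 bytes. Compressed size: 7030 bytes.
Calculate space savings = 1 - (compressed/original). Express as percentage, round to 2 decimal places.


ratio = compressed/original = 7030/65556 = 0.107237
savings = 1 - ratio = 1 - 0.107237 = 0.892763
as a percentage: 0.892763 * 100 = 89.28%

Space savings = 1 - 7030/65556 = 89.28%


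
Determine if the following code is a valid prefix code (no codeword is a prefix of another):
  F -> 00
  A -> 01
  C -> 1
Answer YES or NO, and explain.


Checking each pair (does one codeword prefix another?):
  F='00' vs A='01': no prefix
  F='00' vs C='1': no prefix
  A='01' vs F='00': no prefix
  A='01' vs C='1': no prefix
  C='1' vs F='00': no prefix
  C='1' vs A='01': no prefix
No violation found over all pairs.

YES -- this is a valid prefix code. No codeword is a prefix of any other codeword.


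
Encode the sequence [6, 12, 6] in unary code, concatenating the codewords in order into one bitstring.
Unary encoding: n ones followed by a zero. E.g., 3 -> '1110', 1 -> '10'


Encode each number as n ones followed by a terminating 0:
  6 -> 1111110 (7 bits)
  12 -> 1111111111110 (13 bits)
  6 -> 1111110 (7 bits)
Total length = 7 + 13 + 7 = 27 bits.

Unary([6, 12, 6]) = 111111011111111111101111110 (27 bits)


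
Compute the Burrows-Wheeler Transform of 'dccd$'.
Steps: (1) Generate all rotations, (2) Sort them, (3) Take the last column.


Rotations (sorted):
  0: $dccd -> last char: d
  1: ccd$d -> last char: d
  2: cd$dc -> last char: c
  3: d$dcc -> last char: c
  4: dccd$ -> last char: $


BWT = ddcc$


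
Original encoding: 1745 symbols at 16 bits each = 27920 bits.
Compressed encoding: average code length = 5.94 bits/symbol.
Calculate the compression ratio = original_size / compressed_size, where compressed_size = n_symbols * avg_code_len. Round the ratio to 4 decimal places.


original_size = n_symbols * orig_bits = 1745 * 16 = 27920 bits
compressed_size = n_symbols * avg_code_len = 1745 * 5.94 = 10365.3 bits
ratio = original_size / compressed_size = 27920 / 10365.3 = 2.6936

Compression ratio = 2.6936


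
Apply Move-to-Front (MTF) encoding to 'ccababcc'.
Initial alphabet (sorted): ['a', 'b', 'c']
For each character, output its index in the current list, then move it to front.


MTF encoding:
'c': index 2 in ['a', 'b', 'c'] -> ['c', 'a', 'b']
'c': index 0 in ['c', 'a', 'b'] -> ['c', 'a', 'b']
'a': index 1 in ['c', 'a', 'b'] -> ['a', 'c', 'b']
'b': index 2 in ['a', 'c', 'b'] -> ['b', 'a', 'c']
'a': index 1 in ['b', 'a', 'c'] -> ['a', 'b', 'c']
'b': index 1 in ['a', 'b', 'c'] -> ['b', 'a', 'c']
'c': index 2 in ['b', 'a', 'c'] -> ['c', 'b', 'a']
'c': index 0 in ['c', 'b', 'a'] -> ['c', 'b', 'a']


Output: [2, 0, 1, 2, 1, 1, 2, 0]


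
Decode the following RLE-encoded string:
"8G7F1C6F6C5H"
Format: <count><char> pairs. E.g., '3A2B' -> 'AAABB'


Expanding each <count><char> pair:
  8G -> 'GGGGGGGG'
  7F -> 'FFFFFFF'
  1C -> 'C'
  6F -> 'FFFFFF'
  6C -> 'CCCCCC'
  5H -> 'HHHHH'

Decoded = GGGGGGGGFFFFFFFCFFFFFFCCCCCCHHHHH


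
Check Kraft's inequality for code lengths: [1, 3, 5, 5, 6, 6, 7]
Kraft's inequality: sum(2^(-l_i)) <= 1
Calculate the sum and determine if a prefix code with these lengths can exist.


Sum = 2^(-1) + 2^(-3) + 2^(-5) + 2^(-5) + 2^(-6) + 2^(-6) + 2^(-7)
    = 0.5 + 0.125 + 0.03125 + 0.03125 + 0.015625 + 0.015625 + 0.0078125
    = 93/128 = 0.7265625
Since 0.7265625 <= 1, Kraft's inequality IS satisfied.
A prefix code with these lengths CAN exist.

Kraft sum = 0.7265625. Satisfied.


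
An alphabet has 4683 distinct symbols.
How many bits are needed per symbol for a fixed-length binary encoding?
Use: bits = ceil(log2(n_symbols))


log2(4683) = 12.1932
Bracket: 2^12 = 4096 < 4683 <= 2^13 = 8192
So ceil(log2(4683)) = 13

bits = ceil(log2(4683)) = ceil(12.1932) = 13 bits


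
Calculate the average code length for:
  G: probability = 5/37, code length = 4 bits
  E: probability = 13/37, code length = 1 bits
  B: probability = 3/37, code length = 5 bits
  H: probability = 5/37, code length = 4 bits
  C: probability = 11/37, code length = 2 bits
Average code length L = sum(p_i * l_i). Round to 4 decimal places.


Weighted contributions p_i * l_i:
  G: (5/37) * 4 = 20/37
  E: (13/37) * 1 = 13/37
  B: (3/37) * 5 = 15/37
  H: (5/37) * 4 = 20/37
  C: (11/37) * 2 = 22/37
Sum = (20 + 13 + 15 + 20 + 22)/37 = 90/37

L = 90/37 = 2.4324 bits/symbol


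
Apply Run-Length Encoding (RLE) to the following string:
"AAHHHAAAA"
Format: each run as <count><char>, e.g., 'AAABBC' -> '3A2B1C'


Scanning runs left to right:
  i=0: run of 'A' x 2 -> '2A'
  i=2: run of 'H' x 3 -> '3H'
  i=5: run of 'A' x 4 -> '4A'

RLE = 2A3H4A


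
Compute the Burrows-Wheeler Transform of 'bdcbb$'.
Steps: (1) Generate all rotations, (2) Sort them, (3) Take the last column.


Rotations (sorted):
  0: $bdcbb -> last char: b
  1: b$bdcb -> last char: b
  2: bb$bdc -> last char: c
  3: bdcbb$ -> last char: $
  4: cbb$bd -> last char: d
  5: dcbb$b -> last char: b


BWT = bbc$db


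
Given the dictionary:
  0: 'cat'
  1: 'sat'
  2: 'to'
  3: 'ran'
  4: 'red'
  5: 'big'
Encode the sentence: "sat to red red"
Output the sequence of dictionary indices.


Look up each word in the dictionary:
  'sat' -> 1
  'to' -> 2
  'red' -> 4
  'red' -> 4

Encoded: [1, 2, 4, 4]


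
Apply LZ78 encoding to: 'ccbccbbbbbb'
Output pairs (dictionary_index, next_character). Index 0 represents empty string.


LZ78 encoding steps:
Dictionary: {0: ''}
Step 1: w='' (idx 0), next='c' -> output (0, 'c'), add 'c' as idx 1
Step 2: w='c' (idx 1), next='b' -> output (1, 'b'), add 'cb' as idx 2
Step 3: w='c' (idx 1), next='c' -> output (1, 'c'), add 'cc' as idx 3
Step 4: w='' (idx 0), next='b' -> output (0, 'b'), add 'b' as idx 4
Step 5: w='b' (idx 4), next='b' -> output (4, 'b'), add 'bb' as idx 5
Step 6: w='bb' (idx 5), next='b' -> output (5, 'b'), add 'bbb' as idx 6


Encoded: [(0, 'c'), (1, 'b'), (1, 'c'), (0, 'b'), (4, 'b'), (5, 'b')]


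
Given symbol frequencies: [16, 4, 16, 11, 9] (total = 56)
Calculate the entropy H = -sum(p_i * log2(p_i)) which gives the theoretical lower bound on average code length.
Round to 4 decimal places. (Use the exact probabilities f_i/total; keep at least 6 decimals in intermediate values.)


Per-symbol terms -p_i * log2(p_i) with p_i = f_i/56:
  p = 16/56 = 0.285714: log2(p) = -1.807355, -p*log2(p) = 0.516387
  p = 4/56 = 0.071429: log2(p) = -3.807355, -p*log2(p) = 0.271954
  p = 16/56 = 0.285714: log2(p) = -1.807355, -p*log2(p) = 0.516387
  p = 11/56 = 0.196429: log2(p) = -2.347923, -p*log2(p) = 0.461199
  p = 9/56 = 0.160714: log2(p) = -2.637430, -p*log2(p) = 0.423873
H = 0.516387 + 0.271954 + 0.516387 + 0.461199 + 0.423873 = 2.189800

H = 2.1898 bits/symbol


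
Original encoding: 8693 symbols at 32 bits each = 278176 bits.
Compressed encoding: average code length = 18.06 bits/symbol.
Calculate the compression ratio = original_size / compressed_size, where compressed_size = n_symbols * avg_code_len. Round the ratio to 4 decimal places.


original_size = n_symbols * orig_bits = 8693 * 32 = 278176 bits
compressed_size = n_symbols * avg_code_len = 8693 * 18.06 = 156995.58 bits
ratio = original_size / compressed_size = 278176 / 156995.58 = 1.7719

Compression ratio = 1.7719


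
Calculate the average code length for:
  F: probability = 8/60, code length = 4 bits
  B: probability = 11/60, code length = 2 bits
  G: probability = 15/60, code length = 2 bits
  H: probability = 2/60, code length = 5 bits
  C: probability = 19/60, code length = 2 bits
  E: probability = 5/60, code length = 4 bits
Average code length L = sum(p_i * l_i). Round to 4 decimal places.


Weighted contributions p_i * l_i:
  F: (8/60) * 4 = 32/60
  B: (11/60) * 2 = 22/60
  G: (15/60) * 2 = 30/60
  H: (2/60) * 5 = 10/60
  C: (19/60) * 2 = 38/60
  E: (5/60) * 4 = 20/60
Sum = (32 + 22 + 30 + 10 + 38 + 20)/60 = 152/60

L = 152/60 = 2.5333 bits/symbol


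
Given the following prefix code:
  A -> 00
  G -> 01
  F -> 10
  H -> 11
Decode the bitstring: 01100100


Decoding step by step:
Bits 01 -> G
Bits 10 -> F
Bits 01 -> G
Bits 00 -> A


Decoded message: GFGA


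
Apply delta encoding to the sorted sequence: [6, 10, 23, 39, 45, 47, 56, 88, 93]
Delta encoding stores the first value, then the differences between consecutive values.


First value: 6
Deltas:
  10 - 6 = 4
  23 - 10 = 13
  39 - 23 = 16
  45 - 39 = 6
  47 - 45 = 2
  56 - 47 = 9
  88 - 56 = 32
  93 - 88 = 5


Delta encoded: [6, 4, 13, 16, 6, 2, 9, 32, 5]


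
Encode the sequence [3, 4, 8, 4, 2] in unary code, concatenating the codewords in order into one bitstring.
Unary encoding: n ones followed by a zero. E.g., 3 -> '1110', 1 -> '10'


Encode each number as n ones followed by a terminating 0:
  3 -> 1110 (4 bits)
  4 -> 11110 (5 bits)
  8 -> 111111110 (9 bits)
  4 -> 11110 (5 bits)
  2 -> 110 (3 bits)
Total length = 4 + 5 + 9 + 5 + 3 = 26 bits.

Unary([3, 4, 8, 4, 2]) = 11101111011111111011110110 (26 bits)


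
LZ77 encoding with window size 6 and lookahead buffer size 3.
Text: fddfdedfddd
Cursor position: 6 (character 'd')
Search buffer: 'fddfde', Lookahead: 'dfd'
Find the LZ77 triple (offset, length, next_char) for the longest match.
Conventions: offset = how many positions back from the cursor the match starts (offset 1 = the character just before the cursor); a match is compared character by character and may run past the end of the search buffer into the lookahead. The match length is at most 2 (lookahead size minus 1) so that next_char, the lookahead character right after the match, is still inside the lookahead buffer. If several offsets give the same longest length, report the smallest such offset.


Try each offset into the search buffer:
  offset=1 (pos 5, char 'e'): match length 0
  offset=2 (pos 4, char 'd'): match length 1
  offset=3 (pos 3, char 'f'): match length 0
  offset=4 (pos 2, char 'd'): match length 2
  offset=5 (pos 1, char 'd'): match length 1
  offset=6 (pos 0, char 'f'): match length 0
Longest match has length 2 at offset 4.
next_char = character at position 6 + 2 = 8 -> 'd'

Best match: offset=4, length=2 (matching 'df' starting at position 2)
LZ77 triple: (4, 2, 'd')


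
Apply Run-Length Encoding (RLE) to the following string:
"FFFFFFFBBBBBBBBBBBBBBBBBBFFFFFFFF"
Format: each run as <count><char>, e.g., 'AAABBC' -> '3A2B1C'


Scanning runs left to right:
  i=0: run of 'F' x 7 -> '7F'
  i=7: run of 'B' x 18 -> '18B'
  i=25: run of 'F' x 8 -> '8F'

RLE = 7F18B8F


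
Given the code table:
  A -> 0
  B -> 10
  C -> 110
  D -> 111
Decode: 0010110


Decoding:
0 -> A
0 -> A
10 -> B
110 -> C


Result: AABC


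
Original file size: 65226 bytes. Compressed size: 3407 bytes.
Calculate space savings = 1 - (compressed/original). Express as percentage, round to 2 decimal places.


ratio = compressed/original = 3407/65226 = 0.052234
savings = 1 - ratio = 1 - 0.052234 = 0.947766
as a percentage: 0.947766 * 100 = 94.78%

Space savings = 1 - 3407/65226 = 94.78%


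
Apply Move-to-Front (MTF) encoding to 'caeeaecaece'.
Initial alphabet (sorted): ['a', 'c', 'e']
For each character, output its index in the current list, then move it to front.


MTF encoding:
'c': index 1 in ['a', 'c', 'e'] -> ['c', 'a', 'e']
'a': index 1 in ['c', 'a', 'e'] -> ['a', 'c', 'e']
'e': index 2 in ['a', 'c', 'e'] -> ['e', 'a', 'c']
'e': index 0 in ['e', 'a', 'c'] -> ['e', 'a', 'c']
'a': index 1 in ['e', 'a', 'c'] -> ['a', 'e', 'c']
'e': index 1 in ['a', 'e', 'c'] -> ['e', 'a', 'c']
'c': index 2 in ['e', 'a', 'c'] -> ['c', 'e', 'a']
'a': index 2 in ['c', 'e', 'a'] -> ['a', 'c', 'e']
'e': index 2 in ['a', 'c', 'e'] -> ['e', 'a', 'c']
'c': index 2 in ['e', 'a', 'c'] -> ['c', 'e', 'a']
'e': index 1 in ['c', 'e', 'a'] -> ['e', 'c', 'a']


Output: [1, 1, 2, 0, 1, 1, 2, 2, 2, 2, 1]


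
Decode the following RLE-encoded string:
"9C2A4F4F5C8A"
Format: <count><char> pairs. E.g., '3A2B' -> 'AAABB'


Expanding each <count><char> pair:
  9C -> 'CCCCCCCCC'
  2A -> 'AA'
  4F -> 'FFFF'
  4F -> 'FFFF'
  5C -> 'CCCCC'
  8A -> 'AAAAAAAA'

Decoded = CCCCCCCCCAAFFFFFFFFCCCCCAAAAAAAA


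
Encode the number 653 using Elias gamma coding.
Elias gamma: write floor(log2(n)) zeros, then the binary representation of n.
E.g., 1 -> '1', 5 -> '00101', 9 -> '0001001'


num_bits = floor(log2(653)) + 1 = 10
leading_zeros = num_bits - 1 = 9
binary(653) = 1010001101

Elias gamma(653) = '000000000' + '1010001101' = 0000000001010001101 (19 bits)


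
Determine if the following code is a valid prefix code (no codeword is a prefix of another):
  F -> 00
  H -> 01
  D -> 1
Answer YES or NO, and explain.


Checking each pair (does one codeword prefix another?):
  F='00' vs H='01': no prefix
  F='00' vs D='1': no prefix
  H='01' vs F='00': no prefix
  H='01' vs D='1': no prefix
  D='1' vs F='00': no prefix
  D='1' vs H='01': no prefix
No violation found over all pairs.

YES -- this is a valid prefix code. No codeword is a prefix of any other codeword.


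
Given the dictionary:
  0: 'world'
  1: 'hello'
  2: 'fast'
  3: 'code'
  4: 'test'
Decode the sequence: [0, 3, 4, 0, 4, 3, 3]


Look up each index in the dictionary:
  0 -> 'world'
  3 -> 'code'
  4 -> 'test'
  0 -> 'world'
  4 -> 'test'
  3 -> 'code'
  3 -> 'code'

Decoded: "world code test world test code code"


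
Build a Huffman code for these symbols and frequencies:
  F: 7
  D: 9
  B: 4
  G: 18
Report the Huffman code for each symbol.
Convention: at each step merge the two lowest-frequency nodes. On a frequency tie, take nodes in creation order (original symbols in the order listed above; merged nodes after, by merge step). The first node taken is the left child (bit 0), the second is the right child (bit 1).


Huffman tree construction:
Step 1: Merge B(4) + F(7) = 11
Step 2: Merge D(9) + (B+F)(11) = 20
Step 3: Merge G(18) + (D+(B+F))(20) = 38
Read each symbol's code off the tree from the root (left child = 0, right child = 1).

Codes:
  F: 111 (length 3)
  D: 10 (length 2)
  B: 110 (length 3)
  G: 0 (length 1)
Average code length: 69/38 = 1.8158 bits/symbol


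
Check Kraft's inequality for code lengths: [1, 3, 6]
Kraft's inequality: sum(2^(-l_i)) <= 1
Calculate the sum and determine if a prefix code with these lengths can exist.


Sum = 2^(-1) + 2^(-3) + 2^(-6)
    = 0.5 + 0.125 + 0.015625
    = 41/64 = 0.640625
Since 0.640625 <= 1, Kraft's inequality IS satisfied.
A prefix code with these lengths CAN exist.

Kraft sum = 0.640625. Satisfied.


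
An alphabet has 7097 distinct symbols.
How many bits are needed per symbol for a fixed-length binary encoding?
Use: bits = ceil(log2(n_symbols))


log2(7097) = 12.793
Bracket: 2^12 = 4096 < 7097 <= 2^13 = 8192
So ceil(log2(7097)) = 13

bits = ceil(log2(7097)) = ceil(12.793) = 13 bits
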